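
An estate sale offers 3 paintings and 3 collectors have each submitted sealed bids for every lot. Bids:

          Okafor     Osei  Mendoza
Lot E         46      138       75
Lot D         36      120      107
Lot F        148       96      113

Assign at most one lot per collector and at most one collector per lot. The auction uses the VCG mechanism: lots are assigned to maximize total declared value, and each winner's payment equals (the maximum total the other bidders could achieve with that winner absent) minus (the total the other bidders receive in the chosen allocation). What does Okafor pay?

Efficient allocation: Okafor→Lot F ($148), Osei→Lot E ($138), Mendoza→Lot D ($107); total welfare W = $393.
Okafor receives Lot F at value $148, so the others get W − 148 = $245.
Without Okafor: best allocation of the remaining 2 bidders over all 3 lots is Osei→Lot E ($138), Mendoza→Lot F ($113), total $251.
VCG payment = (others' best without Okafor) − (others' welfare with Okafor) = 251 − 245 = $6.

Okafor pays $6.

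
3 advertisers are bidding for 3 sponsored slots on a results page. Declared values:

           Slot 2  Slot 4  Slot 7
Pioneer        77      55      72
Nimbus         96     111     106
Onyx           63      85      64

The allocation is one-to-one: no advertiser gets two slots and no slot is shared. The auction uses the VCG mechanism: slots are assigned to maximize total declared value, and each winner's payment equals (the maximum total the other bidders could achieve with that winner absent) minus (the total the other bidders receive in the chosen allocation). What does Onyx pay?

Onyx pays $5.

Efficient allocation: Pioneer→Slot 2 ($77), Nimbus→Slot 7 ($106), Onyx→Slot 4 ($85); total welfare W = $268.
Onyx receives Slot 4 at value $85, so the others get W − 85 = $183.
Without Onyx: best allocation of the remaining 2 bidders over all 3 slots is Pioneer→Slot 2 ($77), Nimbus→Slot 4 ($111), total $188.
VCG payment = (others' best without Onyx) − (others' welfare with Onyx) = 188 − 183 = $5.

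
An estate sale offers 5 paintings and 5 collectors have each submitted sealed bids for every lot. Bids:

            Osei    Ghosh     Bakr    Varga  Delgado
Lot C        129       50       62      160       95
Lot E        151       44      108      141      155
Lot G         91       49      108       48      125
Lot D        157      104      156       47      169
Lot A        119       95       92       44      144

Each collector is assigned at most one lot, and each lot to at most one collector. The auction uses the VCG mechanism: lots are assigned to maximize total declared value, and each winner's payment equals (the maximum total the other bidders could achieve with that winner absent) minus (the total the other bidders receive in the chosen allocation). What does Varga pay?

Varga pays $8.

Efficient allocation: Osei→Lot E ($151), Ghosh→Lot A ($95), Bakr→Lot D ($156), Varga→Lot C ($160), Delgado→Lot G ($125); total welfare W = $687.
Varga receives Lot C at value $160, so the others get W − 160 = $527.
Without Varga: best allocation of the remaining 4 bidders over all 5 lots is Osei→Lot C ($129), Ghosh→Lot A ($95), Bakr→Lot D ($156), Delgado→Lot E ($155), total $535.
VCG payment = (others' best without Varga) − (others' welfare with Varga) = 535 − 527 = $8.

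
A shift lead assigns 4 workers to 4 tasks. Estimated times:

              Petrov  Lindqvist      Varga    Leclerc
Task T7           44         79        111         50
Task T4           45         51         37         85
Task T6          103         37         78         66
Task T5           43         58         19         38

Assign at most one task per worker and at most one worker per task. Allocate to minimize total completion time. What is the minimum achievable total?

Min total: 151 min

Optimal: Petrov→Task T4 (45 min), Lindqvist→Task T6 (37 min), Varga→Task T5 (19 min), Leclerc→Task T7 (50 min) — total 45+37+19+50 = 151 min.
Min-entry greedy (repeatedly take the single cheapest remaining cell) gives 185 min, worse by 34.
No other one-to-one assignment undercuts 151 min.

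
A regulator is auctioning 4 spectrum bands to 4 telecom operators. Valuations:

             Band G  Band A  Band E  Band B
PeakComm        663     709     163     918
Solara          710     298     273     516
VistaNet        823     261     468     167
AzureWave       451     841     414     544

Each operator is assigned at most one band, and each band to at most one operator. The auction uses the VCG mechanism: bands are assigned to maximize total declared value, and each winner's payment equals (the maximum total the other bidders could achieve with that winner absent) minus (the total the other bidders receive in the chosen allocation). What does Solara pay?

Solara pays $355M.

Efficient allocation: PeakComm→Band B ($918M), Solara→Band G ($710M), VistaNet→Band E ($468M), AzureWave→Band A ($841M); total welfare W = $2937M.
Solara receives Band G at value $710M, so the others get W − 710 = $2227M.
Without Solara: best allocation of the remaining 3 bidders over all 4 bands is PeakComm→Band B ($918M), VistaNet→Band G ($823M), AzureWave→Band A ($841M), total $2582M.
VCG payment = (others' best without Solara) − (others' welfare with Solara) = 2582 − 2227 = $355M.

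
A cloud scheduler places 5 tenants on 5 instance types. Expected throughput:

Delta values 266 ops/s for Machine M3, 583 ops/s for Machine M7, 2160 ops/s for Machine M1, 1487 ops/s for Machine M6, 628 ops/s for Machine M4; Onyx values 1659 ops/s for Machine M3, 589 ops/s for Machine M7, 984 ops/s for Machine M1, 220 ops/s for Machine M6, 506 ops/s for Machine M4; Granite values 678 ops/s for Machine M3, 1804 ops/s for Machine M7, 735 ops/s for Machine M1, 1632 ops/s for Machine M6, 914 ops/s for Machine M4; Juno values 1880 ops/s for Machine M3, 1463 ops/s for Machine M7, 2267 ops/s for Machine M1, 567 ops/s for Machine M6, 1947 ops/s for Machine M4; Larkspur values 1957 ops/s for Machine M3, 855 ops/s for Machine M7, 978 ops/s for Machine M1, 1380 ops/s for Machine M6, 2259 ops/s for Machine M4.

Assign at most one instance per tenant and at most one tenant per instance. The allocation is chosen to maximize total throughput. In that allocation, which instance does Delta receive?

Delta receives Machine M6.

Optimal: Delta→Machine M6 (1487 ops/s), Onyx→Machine M3 (1659 ops/s), Granite→Machine M7 (1804 ops/s), Juno→Machine M1 (2267 ops/s), Larkspur→Machine M4 (2259 ops/s) — total 1487+1659+1804+2267+2259 = 9476 ops/s.
Row-greedy (each tenant in turn takes its best remaining instance) gives 8950 ops/s, worse by 526.
Next-best assignment: Delta→Machine M1, Onyx→Machine M3, Granite→Machine M6, Juno→Machine M7, Larkspur→Machine M4 = 9173 ops/s.
Delta's own top instance is Machine M1 (2160 ops/s), but forcing Delta→Machine M1 and reassigning the rest optimally gives only 9173 ops/s — worse by 303.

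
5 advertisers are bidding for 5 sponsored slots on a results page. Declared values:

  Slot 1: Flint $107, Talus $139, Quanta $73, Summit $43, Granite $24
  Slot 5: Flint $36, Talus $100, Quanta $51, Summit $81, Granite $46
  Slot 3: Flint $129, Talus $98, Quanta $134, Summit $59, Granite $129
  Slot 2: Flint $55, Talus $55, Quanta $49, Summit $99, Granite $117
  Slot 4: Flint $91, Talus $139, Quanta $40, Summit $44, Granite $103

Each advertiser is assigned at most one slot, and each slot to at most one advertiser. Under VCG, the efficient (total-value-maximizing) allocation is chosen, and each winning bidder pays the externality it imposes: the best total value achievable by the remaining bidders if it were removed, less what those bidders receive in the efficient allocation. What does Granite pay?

Granite pays $18.

Efficient allocation: Flint→Slot 1 ($107), Talus→Slot 4 ($139), Quanta→Slot 3 ($134), Summit→Slot 5 ($81), Granite→Slot 2 ($117); total welfare W = $578.
Granite receives Slot 2 at value $117, so the others get W − 117 = $461.
Without Granite: best allocation of the remaining 4 bidders over all 5 slots is Flint→Slot 1 ($107), Talus→Slot 4 ($139), Quanta→Slot 3 ($134), Summit→Slot 2 ($99), total $479.
VCG payment = (others' best without Granite) − (others' welfare with Granite) = 479 − 461 = $18.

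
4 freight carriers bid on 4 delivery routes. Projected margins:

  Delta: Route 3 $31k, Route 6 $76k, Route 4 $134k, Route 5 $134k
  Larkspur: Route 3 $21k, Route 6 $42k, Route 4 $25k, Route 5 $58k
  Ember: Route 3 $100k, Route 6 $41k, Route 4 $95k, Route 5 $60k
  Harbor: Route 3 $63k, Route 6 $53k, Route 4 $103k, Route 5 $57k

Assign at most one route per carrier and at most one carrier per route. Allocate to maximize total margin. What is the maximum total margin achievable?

Maximum total: $379k

This is the linear assignment problem.
Optimal: Delta→Route 5 ($134k), Larkspur→Route 6 ($42k), Ember→Route 3 ($100k), Harbor→Route 4 ($103k) — total 134+42+100+103 = $379k.
Column-greedy (each route in turn goes to its best remaining carrier) gives $337k, worse by 42.
No other one-to-one assignment exceeds $379k.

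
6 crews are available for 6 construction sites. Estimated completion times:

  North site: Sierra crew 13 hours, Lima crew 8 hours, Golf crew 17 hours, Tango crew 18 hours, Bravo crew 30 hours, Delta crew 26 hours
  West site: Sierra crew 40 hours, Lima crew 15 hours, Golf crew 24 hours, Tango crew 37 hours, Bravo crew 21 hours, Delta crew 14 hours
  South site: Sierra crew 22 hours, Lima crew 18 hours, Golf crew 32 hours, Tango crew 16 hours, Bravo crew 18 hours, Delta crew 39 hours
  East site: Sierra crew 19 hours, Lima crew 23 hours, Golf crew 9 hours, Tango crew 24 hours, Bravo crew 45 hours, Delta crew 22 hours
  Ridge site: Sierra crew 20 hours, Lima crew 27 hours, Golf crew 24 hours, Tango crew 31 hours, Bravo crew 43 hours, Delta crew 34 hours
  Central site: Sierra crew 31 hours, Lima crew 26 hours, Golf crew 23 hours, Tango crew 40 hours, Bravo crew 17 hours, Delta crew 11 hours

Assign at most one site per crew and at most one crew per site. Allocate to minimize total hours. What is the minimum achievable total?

Optimal: Sierra crew→Ridge site (20 hours), Lima crew→North site (8 hours), Golf crew→East site (9 hours), Tango crew→South site (16 hours), Bravo crew→Central site (17 hours), Delta crew→West site (14 hours) — total 20+8+9+16+17+14 = 84 hours.
Row-greedy (each crew in turn takes its cheapest remaining site) gives 104 hours, worse by 20.
No other one-to-one assignment undercuts 84 hours.

Min total: 84 hours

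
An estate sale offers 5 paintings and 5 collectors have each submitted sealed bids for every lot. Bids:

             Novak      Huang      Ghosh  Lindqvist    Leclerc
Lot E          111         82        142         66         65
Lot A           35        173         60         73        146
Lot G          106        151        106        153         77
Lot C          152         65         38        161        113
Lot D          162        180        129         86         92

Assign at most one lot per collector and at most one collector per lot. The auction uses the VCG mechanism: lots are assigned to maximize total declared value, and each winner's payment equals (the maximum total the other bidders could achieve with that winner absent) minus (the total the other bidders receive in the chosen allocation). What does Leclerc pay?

Leclerc pays $11.

Efficient allocation: Novak→Lot C ($152), Huang→Lot D ($180), Ghosh→Lot E ($142), Lindqvist→Lot G ($153), Leclerc→Lot A ($146); total welfare W = $773.
Leclerc receives Lot A at value $146, so the others get W − 146 = $627.
Without Leclerc: best allocation of the remaining 4 bidders over all 5 lots is Novak→Lot D ($162), Huang→Lot A ($173), Ghosh→Lot E ($142), Lindqvist→Lot C ($161), total $638.
VCG payment = (others' best without Leclerc) − (others' welfare with Leclerc) = 638 − 627 = $11.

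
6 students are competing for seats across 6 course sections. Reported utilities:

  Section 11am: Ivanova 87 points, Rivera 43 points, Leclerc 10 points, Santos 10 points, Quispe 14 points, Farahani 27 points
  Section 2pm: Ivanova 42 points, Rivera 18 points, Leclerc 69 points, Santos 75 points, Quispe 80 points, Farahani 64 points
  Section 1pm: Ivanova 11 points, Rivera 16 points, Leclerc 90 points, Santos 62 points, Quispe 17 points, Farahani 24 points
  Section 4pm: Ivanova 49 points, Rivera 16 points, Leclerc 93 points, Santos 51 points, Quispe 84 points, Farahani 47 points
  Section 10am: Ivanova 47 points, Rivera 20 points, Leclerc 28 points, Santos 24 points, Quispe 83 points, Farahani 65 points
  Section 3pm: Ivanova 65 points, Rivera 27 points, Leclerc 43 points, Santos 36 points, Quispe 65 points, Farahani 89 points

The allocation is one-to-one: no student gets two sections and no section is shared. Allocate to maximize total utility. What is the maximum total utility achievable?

Maximum total: 445 points

Optimal: Ivanova→Section 11am (87 points), Rivera→Section 10am (20 points), Leclerc→Section 1pm (90 points), Santos→Section 2pm (75 points), Quispe→Section 4pm (84 points), Farahani→Section 3pm (89 points) — total 87+20+90+75+84+89 = 445 points.
Max-entry greedy (repeatedly take the single best remaining cell) gives 443 points, worse by 2.
No other one-to-one assignment exceeds 445 points.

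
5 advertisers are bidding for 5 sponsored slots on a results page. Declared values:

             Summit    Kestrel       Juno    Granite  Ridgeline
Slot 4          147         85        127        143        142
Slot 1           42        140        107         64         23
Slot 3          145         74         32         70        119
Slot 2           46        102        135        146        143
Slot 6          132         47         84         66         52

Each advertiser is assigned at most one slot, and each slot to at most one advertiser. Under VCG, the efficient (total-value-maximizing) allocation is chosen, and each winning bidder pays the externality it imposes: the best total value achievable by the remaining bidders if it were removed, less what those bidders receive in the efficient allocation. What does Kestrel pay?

Kestrel pays $11.

Efficient allocation: Summit→Slot 6 ($132), Kestrel→Slot 1 ($140), Juno→Slot 2 ($135), Granite→Slot 4 ($143), Ridgeline→Slot 3 ($119); total welfare W = $669.
Kestrel receives Slot 1 at value $140, so the others get W − 140 = $529.
Without Kestrel: best allocation of the remaining 4 bidders over all 5 slots is Summit→Slot 3 ($145), Juno→Slot 1 ($107), Granite→Slot 2 ($146), Ridgeline→Slot 4 ($142), total $540.
VCG payment = (others' best without Kestrel) − (others' welfare with Kestrel) = 540 − 529 = $11.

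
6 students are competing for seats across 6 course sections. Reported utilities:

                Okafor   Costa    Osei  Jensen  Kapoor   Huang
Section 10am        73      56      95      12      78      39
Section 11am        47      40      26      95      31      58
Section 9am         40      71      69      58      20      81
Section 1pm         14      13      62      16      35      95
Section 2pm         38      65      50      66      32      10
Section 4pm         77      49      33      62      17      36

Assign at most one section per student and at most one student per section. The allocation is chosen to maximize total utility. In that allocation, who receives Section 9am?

Osei receives Section 9am.

Optimal: Okafor→Section 4pm (77 points), Costa→Section 2pm (65 points), Osei→Section 9am (69 points), Jensen→Section 11am (95 points), Kapoor→Section 10am (78 points), Huang→Section 1pm (95 points) — total 77+65+69+95+78+95 = 479 points.
Row-greedy (each student in turn takes its best remaining section) gives 383 points, worse by 96.
Osei's own top section is Section 10am (95 points), but forcing Osei→Section 10am and reassigning the rest optimally gives only 465 points — worse by 14.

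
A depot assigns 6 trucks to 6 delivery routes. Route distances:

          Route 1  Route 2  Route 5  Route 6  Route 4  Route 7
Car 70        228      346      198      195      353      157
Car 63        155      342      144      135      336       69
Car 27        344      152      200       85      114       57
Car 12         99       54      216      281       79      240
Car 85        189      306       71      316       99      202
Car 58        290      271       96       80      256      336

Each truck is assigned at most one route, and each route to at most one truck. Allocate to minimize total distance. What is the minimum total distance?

Minimum total: 616 km

Optimal: Car 70→Route 1 (228 km), Car 63→Route 7 (69 km), Car 27→Route 4 (114 km), Car 12→Route 2 (54 km), Car 85→Route 5 (71 km), Car 58→Route 6 (80 km) — total 228+69+114+54+71+80 = 616 km.
Min-entry greedy (repeatedly take the single cheapest remaining cell) gives 770 km, worse by 154.
Swapping Car 63↔Car 12 (Car 63→Route 2 342 km, Car 12→Route 7 240 km) adds 459.
No other one-to-one assignment undercuts 616 km.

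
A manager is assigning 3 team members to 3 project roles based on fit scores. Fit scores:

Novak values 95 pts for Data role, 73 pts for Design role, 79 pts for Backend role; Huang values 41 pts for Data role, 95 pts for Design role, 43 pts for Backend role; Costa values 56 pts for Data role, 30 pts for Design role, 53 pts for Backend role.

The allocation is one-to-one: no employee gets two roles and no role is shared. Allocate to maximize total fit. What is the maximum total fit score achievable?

Maximum total: 243 pts

This is a one-to-one assignment (maximum-weight bipartite matching).
Optimal: Novak→Data role (95 pts), Huang→Design role (95 pts), Costa→Backend role (53 pts) — total 95+95+53 = 243 pts.
Next-best assignment: Novak→Backend role, Huang→Design role, Costa→Data role = 230 pts.
Every other assignment is strictly worse.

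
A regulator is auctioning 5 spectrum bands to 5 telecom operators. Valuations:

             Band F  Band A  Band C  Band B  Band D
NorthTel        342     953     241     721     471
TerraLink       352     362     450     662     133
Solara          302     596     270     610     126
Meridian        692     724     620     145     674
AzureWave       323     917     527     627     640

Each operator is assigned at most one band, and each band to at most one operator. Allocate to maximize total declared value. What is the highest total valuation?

Maximum total: $3345M

Optimal: NorthTel→Band A ($953M), TerraLink→Band C ($450M), Solara→Band B ($610M), Meridian→Band F ($692M), AzureWave→Band D ($640M) — total 953+450+610+692+640 = $3345M.
Next-best assignment: NorthTel→Band A, TerraLink→Band B, Solara→Band C, Meridian→Band F, AzureWave→Band D = $3217M.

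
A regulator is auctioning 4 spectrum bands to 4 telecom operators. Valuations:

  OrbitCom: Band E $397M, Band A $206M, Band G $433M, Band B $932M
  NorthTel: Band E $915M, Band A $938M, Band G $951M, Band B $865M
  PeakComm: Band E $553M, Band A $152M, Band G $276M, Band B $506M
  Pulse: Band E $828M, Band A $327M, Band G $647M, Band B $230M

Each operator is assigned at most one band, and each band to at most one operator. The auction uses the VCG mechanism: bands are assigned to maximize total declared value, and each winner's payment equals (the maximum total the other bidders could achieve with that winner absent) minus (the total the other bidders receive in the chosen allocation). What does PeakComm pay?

Efficient allocation: OrbitCom→Band B ($932M), NorthTel→Band A ($938M), PeakComm→Band E ($553M), Pulse→Band G ($647M); total welfare W = $3070M.
PeakComm receives Band E at value $553M, so the others get W − 553 = $2517M.
Without PeakComm: best allocation of the remaining 3 bidders over all 4 bands is OrbitCom→Band B ($932M), NorthTel→Band G ($951M), Pulse→Band E ($828M), total $2711M.
VCG payment = (others' best without PeakComm) − (others' welfare with PeakComm) = 2711 − 2517 = $194M.

PeakComm pays $194M.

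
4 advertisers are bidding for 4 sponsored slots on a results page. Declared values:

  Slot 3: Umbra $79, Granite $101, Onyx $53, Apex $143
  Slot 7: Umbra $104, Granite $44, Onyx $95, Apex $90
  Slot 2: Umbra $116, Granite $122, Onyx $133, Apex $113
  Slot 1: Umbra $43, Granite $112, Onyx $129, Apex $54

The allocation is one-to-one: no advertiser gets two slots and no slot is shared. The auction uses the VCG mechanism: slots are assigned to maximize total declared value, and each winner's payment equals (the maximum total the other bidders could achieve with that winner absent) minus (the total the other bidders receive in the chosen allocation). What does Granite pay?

Efficient allocation: Umbra→Slot 7 ($104), Granite→Slot 2 ($122), Onyx→Slot 1 ($129), Apex→Slot 3 ($143); total welfare W = $498.
Granite receives Slot 2 at value $122, so the others get W − 122 = $376.
Without Granite: best allocation of the remaining 3 bidders over all 4 slots is Umbra→Slot 2 ($116), Onyx→Slot 1 ($129), Apex→Slot 3 ($143), total $388.
VCG payment = (others' best without Granite) − (others' welfare with Granite) = 388 − 376 = $12.

Granite pays $12.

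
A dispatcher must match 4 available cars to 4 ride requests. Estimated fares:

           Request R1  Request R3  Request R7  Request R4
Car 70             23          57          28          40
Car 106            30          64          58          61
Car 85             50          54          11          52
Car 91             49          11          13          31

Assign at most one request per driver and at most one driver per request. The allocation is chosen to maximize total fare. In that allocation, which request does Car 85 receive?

This is the linear assignment problem.
Optimal: Car 70→Request R3 ($57), Car 106→Request R7 ($58), Car 85→Request R4 ($52), Car 91→Request R1 ($49) — total 57+58+52+49 = $216.
Car 85's own top request is Request R3 ($54), but forcing Car 85→Request R3 and reassigning the rest optimally gives only $201 — worse by 15.

Car 85 receives Request R4.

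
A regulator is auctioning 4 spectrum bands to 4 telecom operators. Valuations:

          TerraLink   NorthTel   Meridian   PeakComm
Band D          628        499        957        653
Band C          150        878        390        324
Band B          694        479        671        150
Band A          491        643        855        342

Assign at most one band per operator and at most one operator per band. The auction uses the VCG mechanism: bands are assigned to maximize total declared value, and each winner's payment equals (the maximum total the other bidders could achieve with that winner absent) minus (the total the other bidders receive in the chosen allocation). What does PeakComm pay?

Efficient allocation: TerraLink→Band B ($694M), NorthTel→Band C ($878M), Meridian→Band A ($855M), PeakComm→Band D ($653M); total welfare W = $3080M.
PeakComm receives Band D at value $653M, so the others get W − 653 = $2427M.
Without PeakComm: best allocation of the remaining 3 bidders over all 4 bands is TerraLink→Band B ($694M), NorthTel→Band C ($878M), Meridian→Band D ($957M), total $2529M.
VCG payment = (others' best without PeakComm) − (others' welfare with PeakComm) = 2529 − 2427 = $102M.

PeakComm pays $102M.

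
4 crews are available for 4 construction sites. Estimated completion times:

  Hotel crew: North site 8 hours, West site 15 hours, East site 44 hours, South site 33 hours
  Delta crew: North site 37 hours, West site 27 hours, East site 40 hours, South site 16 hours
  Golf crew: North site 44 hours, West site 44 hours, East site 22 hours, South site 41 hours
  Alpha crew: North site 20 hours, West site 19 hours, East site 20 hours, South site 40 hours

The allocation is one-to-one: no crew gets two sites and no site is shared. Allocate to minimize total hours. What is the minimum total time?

Min total: 65 hours

Optimal: Hotel crew→North site (8 hours), Delta crew→South site (16 hours), Golf crew→East site (22 hours), Alpha crew→West site (19 hours) — total 8+16+22+19 = 65 hours.
Checked against all permutations: 65 hours is optimal.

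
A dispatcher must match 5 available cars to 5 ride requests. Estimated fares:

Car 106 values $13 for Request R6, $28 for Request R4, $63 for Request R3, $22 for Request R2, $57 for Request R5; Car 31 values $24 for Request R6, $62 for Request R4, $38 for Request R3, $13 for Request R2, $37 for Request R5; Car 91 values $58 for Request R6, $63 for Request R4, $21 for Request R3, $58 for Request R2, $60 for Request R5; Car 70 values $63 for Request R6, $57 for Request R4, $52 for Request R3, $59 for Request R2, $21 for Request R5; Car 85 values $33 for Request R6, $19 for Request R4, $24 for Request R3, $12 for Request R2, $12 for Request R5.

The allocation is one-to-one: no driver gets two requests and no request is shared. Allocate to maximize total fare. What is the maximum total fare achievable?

Optimal: Car 106→Request R3 ($63), Car 31→Request R4 ($62), Car 91→Request R5 ($60), Car 70→Request R2 ($59), Car 85→Request R6 ($33) — total 63+62+60+59+33 = $277.
Column-greedy (each request in turn goes to its best remaining driver) gives $214, worse by 63.
Next-best assignment: Car 106→Request R5, Car 31→Request R4, Car 91→Request R2, Car 70→Request R6, Car 85→Request R3 = $264.
Swapping Car 106↔Car 85 (Car 106→Request R6 $13, Car 85→Request R3 $24) loses 59.

Maximum total: $277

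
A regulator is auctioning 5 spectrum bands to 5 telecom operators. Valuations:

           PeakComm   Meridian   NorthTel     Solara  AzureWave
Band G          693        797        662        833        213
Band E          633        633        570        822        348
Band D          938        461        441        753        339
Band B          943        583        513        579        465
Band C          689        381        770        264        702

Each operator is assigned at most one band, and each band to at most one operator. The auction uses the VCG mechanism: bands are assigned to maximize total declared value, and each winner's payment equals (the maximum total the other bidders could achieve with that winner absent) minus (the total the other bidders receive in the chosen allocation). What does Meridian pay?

Meridian pays $134M.

Efficient allocation: PeakComm→Band D ($938M), Meridian→Band G ($797M), NorthTel→Band C ($770M), Solara→Band E ($822M), AzureWave→Band B ($465M); total welfare W = $3792M.
Meridian receives Band G at value $797M, so the others get W − 797 = $2995M.
Without Meridian: best allocation of the remaining 4 bidders over all 5 bands is PeakComm→Band B ($943M), NorthTel→Band G ($662M), Solara→Band E ($822M), AzureWave→Band C ($702M), total $3129M.
VCG payment = (others' best without Meridian) − (others' welfare with Meridian) = 3129 − 2995 = $134M.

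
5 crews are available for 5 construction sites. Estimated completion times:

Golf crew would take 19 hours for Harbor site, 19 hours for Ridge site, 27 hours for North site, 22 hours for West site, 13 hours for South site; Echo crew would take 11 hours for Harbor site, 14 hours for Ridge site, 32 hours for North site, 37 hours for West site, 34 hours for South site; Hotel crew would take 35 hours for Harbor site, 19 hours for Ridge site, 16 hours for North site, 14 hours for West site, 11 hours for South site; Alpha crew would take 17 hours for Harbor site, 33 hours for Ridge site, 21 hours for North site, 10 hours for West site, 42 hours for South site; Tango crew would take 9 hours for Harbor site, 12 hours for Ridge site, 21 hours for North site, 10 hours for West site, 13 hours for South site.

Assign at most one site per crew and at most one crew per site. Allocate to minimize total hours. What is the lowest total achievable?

Optimal: Golf crew→South site (13 hours), Echo crew→Harbor site (11 hours), Hotel crew→North site (16 hours), Alpha crew→West site (10 hours), Tango crew→Ridge site (12 hours) — total 13+11+16+10+12 = 62 hours.
Min-entry greedy (repeatedly take the single cheapest remaining cell) gives 71 hours, worse by 9.

Min total: 62 hours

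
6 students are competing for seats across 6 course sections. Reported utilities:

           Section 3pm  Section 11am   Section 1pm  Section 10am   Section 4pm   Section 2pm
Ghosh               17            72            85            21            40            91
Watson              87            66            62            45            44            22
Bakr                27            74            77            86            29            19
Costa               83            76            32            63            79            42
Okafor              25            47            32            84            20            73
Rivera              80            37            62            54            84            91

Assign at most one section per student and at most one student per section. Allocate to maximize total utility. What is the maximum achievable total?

Maximum total: 500 points

This is the linear assignment problem.
Optimal: Ghosh→Section 1pm (85 points), Watson→Section 3pm (87 points), Bakr→Section 11am (74 points), Costa→Section 4pm (79 points), Okafor→Section 10am (84 points), Rivera→Section 2pm (91 points) — total 85+87+74+79+84+91 = 500 points.
Row-greedy (each student in turn takes its best remaining section) gives 452 points, worse by 48.
Swapping Bakr↔Rivera (Bakr→Section 2pm 19 points, Rivera→Section 11am 37 points) loses 109.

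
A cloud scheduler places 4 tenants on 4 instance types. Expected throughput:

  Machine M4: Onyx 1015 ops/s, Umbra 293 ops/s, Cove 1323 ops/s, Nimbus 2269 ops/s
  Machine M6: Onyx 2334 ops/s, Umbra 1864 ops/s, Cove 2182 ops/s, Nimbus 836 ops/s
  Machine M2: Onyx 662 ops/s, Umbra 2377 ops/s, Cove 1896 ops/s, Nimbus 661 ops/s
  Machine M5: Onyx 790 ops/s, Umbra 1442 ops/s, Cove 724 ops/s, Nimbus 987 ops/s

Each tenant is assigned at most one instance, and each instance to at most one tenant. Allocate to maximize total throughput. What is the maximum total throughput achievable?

Maximum total: 7941 ops/s

Treat this as an assignment problem: match each tenant to one instance.
Optimal: Onyx→Machine M6 (2334 ops/s), Umbra→Machine M5 (1442 ops/s), Cove→Machine M2 (1896 ops/s), Nimbus→Machine M4 (2269 ops/s) — total 2334+1442+1896+2269 = 7941 ops/s.
Next-best assignment: Onyx→Machine M6, Umbra→Machine M2, Cove→Machine M5, Nimbus→Machine M4 = 7704 ops/s.
Swapping Onyx↔Nimbus (Onyx→Machine M4 1015 ops/s, Nimbus→Machine M6 836 ops/s) loses 2752.
No other one-to-one assignment exceeds 7941 ops/s.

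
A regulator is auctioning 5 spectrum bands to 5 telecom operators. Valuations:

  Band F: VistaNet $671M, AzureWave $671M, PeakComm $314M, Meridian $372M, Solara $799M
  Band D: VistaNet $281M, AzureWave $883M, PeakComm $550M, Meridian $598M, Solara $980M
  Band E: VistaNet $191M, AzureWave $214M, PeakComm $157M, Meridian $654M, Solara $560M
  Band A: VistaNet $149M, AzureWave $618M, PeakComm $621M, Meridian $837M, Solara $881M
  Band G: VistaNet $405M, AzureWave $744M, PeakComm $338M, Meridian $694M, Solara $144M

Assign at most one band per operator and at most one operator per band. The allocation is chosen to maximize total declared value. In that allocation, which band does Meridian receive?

Meridian receives Band E.

Treat this as an assignment problem: match each operator to one band.
Optimal: VistaNet→Band F ($671M), AzureWave→Band G ($744M), PeakComm→Band A ($621M), Meridian→Band E ($654M), Solara→Band D ($980M) — total 671+744+621+654+980 = $3670M.
Column-greedy (each band in turn goes to its best remaining operator) gives $3362M, worse by 308.
Meridian's own top band is Band A ($837M), but forcing Meridian→Band A and reassigning the rest optimally gives only $3389M — worse by 281.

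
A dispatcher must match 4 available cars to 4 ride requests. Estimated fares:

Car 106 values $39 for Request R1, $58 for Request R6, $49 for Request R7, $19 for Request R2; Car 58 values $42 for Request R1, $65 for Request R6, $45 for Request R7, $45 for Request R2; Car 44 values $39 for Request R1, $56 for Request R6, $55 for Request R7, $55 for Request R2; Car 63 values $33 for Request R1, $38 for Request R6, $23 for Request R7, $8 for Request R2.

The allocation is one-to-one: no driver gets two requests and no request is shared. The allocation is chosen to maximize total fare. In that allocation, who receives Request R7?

Treat this as an assignment problem: match each driver to one request.
Optimal: Car 106→Request R7 ($49), Car 58→Request R6 ($65), Car 44→Request R2 ($55), Car 63→Request R1 ($33) — total 49+65+55+33 = $202.
Column-greedy (each request in turn goes to its best remaining driver) gives $163, worse by 39.
Next-best assignment: Car 106→Request R6, Car 58→Request R7, Car 44→Request R2, Car 63→Request R1 = $191.
Car 106's own top request is Request R6 ($58), but forcing Car 106→Request R6 and reassigning the rest optimally gives only $191 — worse by 11.

Car 106 receives Request R7.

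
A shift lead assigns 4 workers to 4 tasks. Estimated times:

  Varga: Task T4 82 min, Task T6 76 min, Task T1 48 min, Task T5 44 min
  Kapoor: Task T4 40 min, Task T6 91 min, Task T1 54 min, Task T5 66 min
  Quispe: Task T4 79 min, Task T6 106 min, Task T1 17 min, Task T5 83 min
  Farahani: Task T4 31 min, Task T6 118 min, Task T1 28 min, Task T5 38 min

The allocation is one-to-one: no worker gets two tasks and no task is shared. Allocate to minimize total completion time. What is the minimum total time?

Min total: 171 min

Optimal: Varga→Task T6 (76 min), Kapoor→Task T4 (40 min), Quispe→Task T1 (17 min), Farahani→Task T5 (38 min) — total 76+40+17+38 = 171 min.
Row-greedy (each worker in turn takes its cheapest remaining task) gives 219 min, worse by 48.
Next-best assignment: Varga→Task T5, Kapoor→Task T6, Quispe→Task T1, Farahani→Task T4 = 183 min.
Swapping Quispe↔Varga (Quispe→Task T6 106 min, Varga→Task T1 48 min) adds 61.
Every other assignment is strictly worse.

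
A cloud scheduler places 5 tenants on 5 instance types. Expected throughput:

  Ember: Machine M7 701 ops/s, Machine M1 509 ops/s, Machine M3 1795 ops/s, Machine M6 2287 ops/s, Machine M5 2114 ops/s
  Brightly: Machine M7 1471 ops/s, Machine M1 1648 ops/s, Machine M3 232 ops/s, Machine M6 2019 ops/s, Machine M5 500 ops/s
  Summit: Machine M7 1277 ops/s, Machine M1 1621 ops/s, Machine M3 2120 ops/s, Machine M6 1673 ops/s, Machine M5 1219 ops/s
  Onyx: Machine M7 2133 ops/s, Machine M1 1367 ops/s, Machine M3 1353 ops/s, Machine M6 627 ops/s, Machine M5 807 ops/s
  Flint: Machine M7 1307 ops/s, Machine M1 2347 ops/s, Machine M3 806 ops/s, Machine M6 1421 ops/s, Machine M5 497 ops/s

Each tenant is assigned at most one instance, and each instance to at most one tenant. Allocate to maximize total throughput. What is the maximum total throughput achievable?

Max total: 10733 ops/s

This is a one-to-one assignment (maximum-weight bipartite matching).
Optimal: Ember→Machine M5 (2114 ops/s), Brightly→Machine M6 (2019 ops/s), Summit→Machine M3 (2120 ops/s), Onyx→Machine M7 (2133 ops/s), Flint→Machine M1 (2347 ops/s) — total 2114+2019+2120+2133+2347 = 10733 ops/s.
Row-greedy (each tenant in turn takes its best remaining instance) gives 8685 ops/s, worse by 2048.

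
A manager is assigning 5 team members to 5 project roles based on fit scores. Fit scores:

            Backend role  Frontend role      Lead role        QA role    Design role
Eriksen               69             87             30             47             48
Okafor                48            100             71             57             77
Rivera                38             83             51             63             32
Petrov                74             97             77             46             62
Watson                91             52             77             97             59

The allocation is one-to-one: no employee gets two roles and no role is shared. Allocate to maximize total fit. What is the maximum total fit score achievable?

Maximum total: 403 pts

This is a one-to-one assignment (maximum-weight bipartite matching).
Optimal: Eriksen→Backend role (69 pts), Okafor→Design role (77 pts), Rivera→Frontend role (83 pts), Petrov→Lead role (77 pts), Watson→QA role (97 pts) — total 69+77+83+77+97 = 403 pts.
Column-greedy (each role in turn goes to its best remaining employee) gives 379 pts, worse by 24.
Next-best assignment: Eriksen→Frontend role, Okafor→Design role, Rivera→QA role, Petrov→Lead role, Watson→Backend role = 395 pts.
Swapping Petrov↔Rivera (Petrov→Frontend role 97 pts, Rivera→Lead role 51 pts) loses 12.
No other one-to-one assignment exceeds 403 pts.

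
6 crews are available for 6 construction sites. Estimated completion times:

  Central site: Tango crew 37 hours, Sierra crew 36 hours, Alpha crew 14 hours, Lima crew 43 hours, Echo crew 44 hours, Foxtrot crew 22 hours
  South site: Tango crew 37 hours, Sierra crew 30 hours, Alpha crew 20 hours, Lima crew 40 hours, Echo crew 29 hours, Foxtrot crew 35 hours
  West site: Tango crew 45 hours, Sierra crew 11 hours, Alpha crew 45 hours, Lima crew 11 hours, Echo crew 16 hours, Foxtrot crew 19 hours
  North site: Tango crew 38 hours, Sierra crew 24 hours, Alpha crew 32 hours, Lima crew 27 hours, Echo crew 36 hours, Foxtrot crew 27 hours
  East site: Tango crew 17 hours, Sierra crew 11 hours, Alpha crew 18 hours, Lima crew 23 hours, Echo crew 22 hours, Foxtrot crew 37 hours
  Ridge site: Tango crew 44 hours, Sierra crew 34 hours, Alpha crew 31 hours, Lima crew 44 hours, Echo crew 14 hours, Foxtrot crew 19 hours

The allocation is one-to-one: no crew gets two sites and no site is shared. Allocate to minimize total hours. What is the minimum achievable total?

This is a one-to-one assignment (minimum-cost bipartite matching).
Optimal: Tango crew→East site (17 hours), Sierra crew→North site (24 hours), Alpha crew→South site (20 hours), Lima crew→West site (11 hours), Echo crew→Ridge site (14 hours), Foxtrot crew→Central site (22 hours) — total 17+24+20+11+14+22 = 108 hours.
Min-entry greedy (repeatedly take the single cheapest remaining cell) gives 118 hours, worse by 10.

Minimum total: 108 hours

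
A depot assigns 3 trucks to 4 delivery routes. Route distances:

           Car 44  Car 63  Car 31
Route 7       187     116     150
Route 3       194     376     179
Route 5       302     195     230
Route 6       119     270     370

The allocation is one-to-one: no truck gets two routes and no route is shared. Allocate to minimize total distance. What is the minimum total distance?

This is the linear assignment problem.
Optimal: Car 44→Route 6 (119 km), Car 63→Route 7 (116 km), Car 31→Route 3 (179 km) — total 119+116+179 = 414 km.
Column-greedy (each route in turn goes to its cheapest remaining truck) gives 597 km, worse by 183.
Next-best assignment: Car 44→Route 6, Car 63→Route 5, Car 31→Route 7 = 464 km.

Minimum total: 414 km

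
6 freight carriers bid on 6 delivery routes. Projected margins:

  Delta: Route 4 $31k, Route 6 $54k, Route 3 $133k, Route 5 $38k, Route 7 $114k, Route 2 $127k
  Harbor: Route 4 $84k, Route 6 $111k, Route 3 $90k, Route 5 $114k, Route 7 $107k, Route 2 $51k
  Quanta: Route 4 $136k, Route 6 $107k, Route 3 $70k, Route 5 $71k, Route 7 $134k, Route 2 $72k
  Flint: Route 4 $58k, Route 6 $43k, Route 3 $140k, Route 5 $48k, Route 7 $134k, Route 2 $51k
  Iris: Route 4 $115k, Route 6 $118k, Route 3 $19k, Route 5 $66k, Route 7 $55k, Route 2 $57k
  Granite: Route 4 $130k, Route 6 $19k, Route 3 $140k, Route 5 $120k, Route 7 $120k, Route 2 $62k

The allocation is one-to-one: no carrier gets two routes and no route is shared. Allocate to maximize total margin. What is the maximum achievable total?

Max total: $769k

Optimal: Delta→Route 2 ($127k), Harbor→Route 5 ($114k), Quanta→Route 4 ($136k), Flint→Route 7 ($134k), Iris→Route 6 ($118k), Granite→Route 3 ($140k) — total 127+114+136+134+118+140 = $769k.
Row-greedy (each carrier in turn takes its best remaining route) gives $697k, worse by 72.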